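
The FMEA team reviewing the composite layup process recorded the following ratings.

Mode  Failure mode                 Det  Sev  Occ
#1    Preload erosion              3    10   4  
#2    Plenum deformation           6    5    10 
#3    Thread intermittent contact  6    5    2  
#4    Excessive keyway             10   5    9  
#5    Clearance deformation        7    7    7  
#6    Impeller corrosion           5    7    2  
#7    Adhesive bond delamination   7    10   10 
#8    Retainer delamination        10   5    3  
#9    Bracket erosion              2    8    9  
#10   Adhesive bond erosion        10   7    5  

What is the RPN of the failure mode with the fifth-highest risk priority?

RPN = Severity × Occurrence × Detection:
  #1: 10 × 4 × 3 = 120
  #2: 5 × 10 × 6 = 300
  #3: 5 × 2 × 6 = 60
  #4: 5 × 9 × 10 = 450
  #5: 7 × 7 × 7 = 343
  #6: 7 × 2 × 5 = 70
  #7: 10 × 10 × 7 = 700
  #8: 5 × 3 × 10 = 150
  #9: 8 × 9 × 2 = 144
  #10: 7 × 5 × 10 = 350
Sorted descending: 700, 450, 350, 343, 300, 150, 144, 120, 70, 60.
The fifth-highest RPN is 300 (#2).

300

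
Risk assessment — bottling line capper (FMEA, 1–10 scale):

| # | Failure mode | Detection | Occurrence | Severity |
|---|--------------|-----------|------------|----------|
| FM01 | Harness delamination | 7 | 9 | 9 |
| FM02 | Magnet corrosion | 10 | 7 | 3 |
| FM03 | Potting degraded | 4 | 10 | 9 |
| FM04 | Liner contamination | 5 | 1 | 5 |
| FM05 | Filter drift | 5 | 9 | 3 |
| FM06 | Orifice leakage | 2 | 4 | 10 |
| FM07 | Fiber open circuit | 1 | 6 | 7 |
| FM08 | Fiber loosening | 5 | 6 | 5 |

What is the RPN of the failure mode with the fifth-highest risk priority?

135

RPN = Severity × Occurrence × Detection:
  FM01: 9 × 9 × 7 = 567
  FM02: 3 × 7 × 10 = 210
  FM03: 9 × 10 × 4 = 360
  FM04: 5 × 1 × 5 = 25
  FM05: 3 × 9 × 5 = 135
  FM06: 10 × 4 × 2 = 80
  FM07: 7 × 6 × 1 = 42
  FM08: 5 × 6 × 5 = 150
Sorted descending: 567, 360, 210, 150, 135, 80, 42, 25.
The fifth-highest RPN is 135 (FM05).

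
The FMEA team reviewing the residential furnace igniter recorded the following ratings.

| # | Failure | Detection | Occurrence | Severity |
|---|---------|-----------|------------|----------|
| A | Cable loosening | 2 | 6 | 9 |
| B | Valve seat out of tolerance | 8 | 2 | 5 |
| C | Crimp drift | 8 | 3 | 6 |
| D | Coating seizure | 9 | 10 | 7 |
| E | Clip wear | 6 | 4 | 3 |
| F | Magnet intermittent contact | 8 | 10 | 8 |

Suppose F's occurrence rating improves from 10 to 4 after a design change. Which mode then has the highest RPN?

D

RPN = Severity × Occurrence × Detection:
  A: 9 × 6 × 2 = 108
  B: 5 × 2 × 8 = 80
  C: 6 × 3 × 8 = 144
  D: 7 × 10 × 9 = 630
  E: 3 × 4 × 6 = 72
  F: 8 × 10 × 8 = 640
After action: F → 8 × 4 × 8 = 256.
Revised RPNs: D=630, F=256, C=144, A=108, B=80, E=72.
Highest is now D (630).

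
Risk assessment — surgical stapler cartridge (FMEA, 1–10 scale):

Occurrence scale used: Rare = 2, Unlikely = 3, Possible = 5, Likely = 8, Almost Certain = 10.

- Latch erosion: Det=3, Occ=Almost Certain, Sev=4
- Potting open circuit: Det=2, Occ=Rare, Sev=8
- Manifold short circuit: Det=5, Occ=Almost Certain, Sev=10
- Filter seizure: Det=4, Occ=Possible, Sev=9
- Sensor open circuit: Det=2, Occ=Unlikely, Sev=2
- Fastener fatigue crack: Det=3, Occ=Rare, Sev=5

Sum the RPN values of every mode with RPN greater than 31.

RPN = Severity × Occurrence × Detection:
  Latch erosion: 4 × 10 × 3 = 120
  Potting open circuit: 8 × 2 × 2 = 32
  Manifold short circuit: 10 × 10 × 5 = 500
  Filter seizure: 9 × 5 × 4 = 180
  Sensor open circuit: 2 × 3 × 2 = 12
  Fastener fatigue crack: 5 × 2 × 3 = 30
RPN > 31: Latch erosion (120), Potting open circuit (32), Manifold short circuit (500), Filter seizure (180).
Sum: 120 + 32 + 500 + 180 = 832.

832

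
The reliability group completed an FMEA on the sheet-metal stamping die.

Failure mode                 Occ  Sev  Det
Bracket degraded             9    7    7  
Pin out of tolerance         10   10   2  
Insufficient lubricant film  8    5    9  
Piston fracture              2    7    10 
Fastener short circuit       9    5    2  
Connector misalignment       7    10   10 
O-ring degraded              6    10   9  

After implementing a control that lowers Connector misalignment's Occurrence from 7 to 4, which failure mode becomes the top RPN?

RPN = Severity × Occurrence × Detection:
  Bracket degraded: 7 × 9 × 7 = 441
  Pin out of tolerance: 10 × 10 × 2 = 200
  Insufficient lubricant film: 5 × 8 × 9 = 360
  Piston fracture: 7 × 2 × 10 = 140
  Fastener short circuit: 5 × 9 × 2 = 90
  Connector misalignment: 10 × 7 × 10 = 700
  O-ring degraded: 10 × 6 × 9 = 540
After action: Connector misalignment → 10 × 4 × 10 = 400.
Revised RPNs: O-ring degraded=540, Bracket degraded=441, Connector misalignment=400, Insufficient lubricant film=360, Pin out of tolerance=200, Piston fracture=140, Fastener short circuit=90.
Highest is now O-ring degraded (540).

O-ring degraded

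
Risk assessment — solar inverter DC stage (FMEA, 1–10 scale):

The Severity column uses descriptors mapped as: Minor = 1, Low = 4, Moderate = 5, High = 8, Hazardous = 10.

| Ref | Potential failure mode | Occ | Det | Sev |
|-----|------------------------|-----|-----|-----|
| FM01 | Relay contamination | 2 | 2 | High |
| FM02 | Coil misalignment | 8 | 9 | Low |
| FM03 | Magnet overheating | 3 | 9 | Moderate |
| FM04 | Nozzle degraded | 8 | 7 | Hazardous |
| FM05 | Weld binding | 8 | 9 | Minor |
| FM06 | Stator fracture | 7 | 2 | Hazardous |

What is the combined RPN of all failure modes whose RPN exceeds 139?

RPN = Severity × Occurrence × Detection:
  FM01: 8 × 2 × 2 = 32
  FM02: 4 × 8 × 9 = 288
  FM03: 5 × 3 × 9 = 135
  FM04: 10 × 8 × 7 = 560
  FM05: 1 × 8 × 9 = 72
  FM06: 10 × 7 × 2 = 140
RPN > 139: FM02 (288), FM04 (560), FM06 (140).
Sum: 288 + 560 + 140 = 988.

988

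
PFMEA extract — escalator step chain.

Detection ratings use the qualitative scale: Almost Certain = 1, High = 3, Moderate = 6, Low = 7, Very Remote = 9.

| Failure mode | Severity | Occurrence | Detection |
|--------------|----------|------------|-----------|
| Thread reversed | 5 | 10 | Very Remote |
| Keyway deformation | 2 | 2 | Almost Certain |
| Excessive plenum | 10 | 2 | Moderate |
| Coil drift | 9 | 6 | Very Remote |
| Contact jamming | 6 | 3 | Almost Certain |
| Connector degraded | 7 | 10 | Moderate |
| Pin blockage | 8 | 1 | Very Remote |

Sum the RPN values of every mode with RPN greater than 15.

RPN = Severity × Occurrence × Detection:
  Thread reversed: 5 × 10 × 9 = 450
  Keyway deformation: 2 × 2 × 1 = 4
  Excessive plenum: 10 × 2 × 6 = 120
  Coil drift: 9 × 6 × 9 = 486
  Contact jamming: 6 × 3 × 1 = 18
  Connector degraded: 7 × 10 × 6 = 420
  Pin blockage: 8 × 1 × 9 = 72
RPN > 15: Thread reversed (450), Excessive plenum (120), Coil drift (486), Contact jamming (18), Connector degraded (420), Pin blockage (72).
Sum: 450 + 120 + 486 + 18 + 420 + 72 = 1566.

1566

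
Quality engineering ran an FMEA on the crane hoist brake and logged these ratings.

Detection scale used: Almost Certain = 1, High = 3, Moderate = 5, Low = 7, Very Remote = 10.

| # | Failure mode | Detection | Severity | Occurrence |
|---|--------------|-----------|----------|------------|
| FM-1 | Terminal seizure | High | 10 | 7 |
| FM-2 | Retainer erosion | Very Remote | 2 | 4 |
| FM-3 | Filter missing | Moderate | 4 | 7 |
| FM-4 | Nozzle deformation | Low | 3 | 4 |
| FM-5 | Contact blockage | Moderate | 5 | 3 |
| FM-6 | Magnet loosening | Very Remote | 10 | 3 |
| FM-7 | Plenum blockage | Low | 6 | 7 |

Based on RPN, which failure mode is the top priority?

RPN = Severity × Occurrence × Detection:
  FM-1: 10 × 7 × 3 = 210
  FM-2: 2 × 4 × 10 = 80
  FM-3: 4 × 7 × 5 = 140
  FM-4: 3 × 4 × 7 = 84
  FM-5: 5 × 3 × 5 = 75
  FM-6: 10 × 3 × 10 = 300
  FM-7: 6 × 7 × 7 = 294
Highest RPN is 300 → FM-6.

FM-6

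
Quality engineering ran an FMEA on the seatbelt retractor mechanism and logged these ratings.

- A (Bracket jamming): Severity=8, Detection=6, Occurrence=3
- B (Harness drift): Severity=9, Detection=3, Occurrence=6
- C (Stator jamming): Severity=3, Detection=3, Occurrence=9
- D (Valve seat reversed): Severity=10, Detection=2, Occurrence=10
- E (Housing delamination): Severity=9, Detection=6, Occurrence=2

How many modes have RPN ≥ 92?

RPN = Severity × Occurrence × Detection:
  A: 8 × 3 × 6 = 144
  B: 9 × 6 × 3 = 162
  C: 3 × 9 × 3 = 81
  D: 10 × 10 × 2 = 200
  E: 9 × 2 × 6 = 108
Modes with RPN ≥ 92: A (144), B (162), D (200), E (108) → 4.

4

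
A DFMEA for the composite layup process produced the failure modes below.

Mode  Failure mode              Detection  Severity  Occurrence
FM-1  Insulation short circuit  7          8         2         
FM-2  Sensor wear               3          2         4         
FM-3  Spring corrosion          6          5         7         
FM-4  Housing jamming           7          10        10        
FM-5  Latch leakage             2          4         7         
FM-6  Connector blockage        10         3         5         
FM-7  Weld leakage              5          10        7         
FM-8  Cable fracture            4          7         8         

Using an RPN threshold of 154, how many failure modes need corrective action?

4

RPN = Severity × Occurrence × Detection:
  FM-1: 8 × 2 × 7 = 112
  FM-2: 2 × 4 × 3 = 24
  FM-3: 5 × 7 × 6 = 210
  FM-4: 10 × 10 × 7 = 700
  FM-5: 4 × 7 × 2 = 56
  FM-6: 3 × 5 × 10 = 150
  FM-7: 10 × 7 × 5 = 350
  FM-8: 7 × 8 × 4 = 224
Modes with RPN ≥ 154: FM-3 (210), FM-4 (700), FM-7 (350), FM-8 (224) → 4.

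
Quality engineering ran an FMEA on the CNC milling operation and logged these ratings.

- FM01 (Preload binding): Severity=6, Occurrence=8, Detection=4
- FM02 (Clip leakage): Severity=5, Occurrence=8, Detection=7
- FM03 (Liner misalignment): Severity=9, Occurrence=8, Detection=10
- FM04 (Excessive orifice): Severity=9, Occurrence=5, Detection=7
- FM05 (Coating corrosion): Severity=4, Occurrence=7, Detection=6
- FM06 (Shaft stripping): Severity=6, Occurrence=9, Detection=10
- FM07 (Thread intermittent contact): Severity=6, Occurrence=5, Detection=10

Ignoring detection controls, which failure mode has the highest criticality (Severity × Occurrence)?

Criticality = Severity × Occurrence:
  FM01: 6 × 8 = 48
  FM02: 5 × 8 = 40
  FM03: 9 × 8 = 72
  FM04: 9 × 5 = 45
  FM05: 4 × 7 = 28
  FM06: 6 × 9 = 54
  FM07: 6 × 5 = 30
Highest criticality is 72 → FM03.

FM03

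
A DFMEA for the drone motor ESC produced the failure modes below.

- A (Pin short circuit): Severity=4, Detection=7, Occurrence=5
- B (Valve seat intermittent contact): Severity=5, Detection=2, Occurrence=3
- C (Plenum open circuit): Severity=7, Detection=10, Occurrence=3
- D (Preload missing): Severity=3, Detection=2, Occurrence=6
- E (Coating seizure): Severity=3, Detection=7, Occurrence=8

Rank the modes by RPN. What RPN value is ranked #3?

140

RPN = Severity × Occurrence × Detection:
  A: 4 × 5 × 7 = 140
  B: 5 × 3 × 2 = 30
  C: 7 × 3 × 10 = 210
  D: 3 × 6 × 2 = 36
  E: 3 × 8 × 7 = 168
Sorted descending: 210, 168, 140, 36, 30.
The third-highest RPN is 140 (A).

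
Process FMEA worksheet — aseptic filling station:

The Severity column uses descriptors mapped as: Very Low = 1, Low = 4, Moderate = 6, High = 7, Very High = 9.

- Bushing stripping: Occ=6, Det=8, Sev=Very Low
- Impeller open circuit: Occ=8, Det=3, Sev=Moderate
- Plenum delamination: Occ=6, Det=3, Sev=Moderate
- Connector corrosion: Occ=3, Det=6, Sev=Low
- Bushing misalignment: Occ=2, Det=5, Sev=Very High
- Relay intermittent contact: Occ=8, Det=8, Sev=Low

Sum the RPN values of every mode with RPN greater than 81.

598

RPN = Severity × Occurrence × Detection:
  Bushing stripping: 1 × 6 × 8 = 48
  Impeller open circuit: 6 × 8 × 3 = 144
  Plenum delamination: 6 × 6 × 3 = 108
  Connector corrosion: 4 × 3 × 6 = 72
  Bushing misalignment: 9 × 2 × 5 = 90
  Relay intermittent contact: 4 × 8 × 8 = 256
RPN > 81: Impeller open circuit (144), Plenum delamination (108), Bushing misalignment (90), Relay intermittent contact (256).
Sum: 144 + 108 + 90 + 256 = 598.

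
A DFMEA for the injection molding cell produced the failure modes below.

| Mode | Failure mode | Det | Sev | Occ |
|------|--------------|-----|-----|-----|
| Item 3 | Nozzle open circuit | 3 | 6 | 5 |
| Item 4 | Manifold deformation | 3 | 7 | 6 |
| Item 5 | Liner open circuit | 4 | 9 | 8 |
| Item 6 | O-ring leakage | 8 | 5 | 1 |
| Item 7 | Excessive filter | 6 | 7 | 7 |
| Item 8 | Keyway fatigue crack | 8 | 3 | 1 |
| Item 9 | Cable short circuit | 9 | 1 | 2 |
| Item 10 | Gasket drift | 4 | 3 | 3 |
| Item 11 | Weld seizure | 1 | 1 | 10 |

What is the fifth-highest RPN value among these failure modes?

RPN = Severity × Occurrence × Detection:
  Item 3: 6 × 5 × 3 = 90
  Item 4: 7 × 6 × 3 = 126
  Item 5: 9 × 8 × 4 = 288
  Item 6: 5 × 1 × 8 = 40
  Item 7: 7 × 7 × 6 = 294
  Item 8: 3 × 1 × 8 = 24
  Item 9: 1 × 2 × 9 = 18
  Item 10: 3 × 3 × 4 = 36
  Item 11: 1 × 10 × 1 = 10
Sorted descending: 294, 288, 126, 90, 40, 36, 24, 18, 10.
The fifth-highest RPN is 40 (Item 6).

40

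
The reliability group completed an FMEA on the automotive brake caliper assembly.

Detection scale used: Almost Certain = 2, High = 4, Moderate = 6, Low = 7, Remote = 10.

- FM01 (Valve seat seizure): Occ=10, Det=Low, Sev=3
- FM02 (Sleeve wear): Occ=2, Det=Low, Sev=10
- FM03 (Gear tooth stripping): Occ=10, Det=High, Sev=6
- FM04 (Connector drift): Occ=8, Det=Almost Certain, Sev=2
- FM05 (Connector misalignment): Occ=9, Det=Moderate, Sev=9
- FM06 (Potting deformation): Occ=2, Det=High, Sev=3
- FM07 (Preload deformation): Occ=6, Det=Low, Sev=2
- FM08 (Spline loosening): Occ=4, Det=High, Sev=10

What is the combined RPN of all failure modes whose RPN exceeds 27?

RPN = Severity × Occurrence × Detection:
  FM01: 3 × 10 × 7 = 210
  FM02: 10 × 2 × 7 = 140
  FM03: 6 × 10 × 4 = 240
  FM04: 2 × 8 × 2 = 32
  FM05: 9 × 9 × 6 = 486
  FM06: 3 × 2 × 4 = 24
  FM07: 2 × 6 × 7 = 84
  FM08: 10 × 4 × 4 = 160
RPN > 27: FM01 (210), FM02 (140), FM03 (240), FM04 (32), FM05 (486), FM07 (84), FM08 (160).
Sum: 210 + 140 + 240 + 32 + 486 + 84 + 160 = 1352.

1352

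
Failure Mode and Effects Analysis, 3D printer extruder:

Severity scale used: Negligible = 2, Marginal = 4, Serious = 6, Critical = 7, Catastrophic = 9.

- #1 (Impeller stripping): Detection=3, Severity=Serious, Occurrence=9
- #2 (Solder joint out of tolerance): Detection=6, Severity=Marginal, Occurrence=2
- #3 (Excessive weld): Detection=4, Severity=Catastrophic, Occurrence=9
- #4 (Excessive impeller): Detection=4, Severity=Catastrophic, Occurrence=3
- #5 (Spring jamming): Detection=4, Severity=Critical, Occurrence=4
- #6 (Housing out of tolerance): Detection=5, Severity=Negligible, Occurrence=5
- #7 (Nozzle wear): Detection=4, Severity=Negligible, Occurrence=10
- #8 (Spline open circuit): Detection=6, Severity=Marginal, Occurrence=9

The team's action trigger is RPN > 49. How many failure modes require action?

7

RPN = Severity × Occurrence × Detection:
  #1: 6 × 9 × 3 = 162
  #2: 4 × 2 × 6 = 48
  #3: 9 × 9 × 4 = 324
  #4: 9 × 3 × 4 = 108
  #5: 7 × 4 × 4 = 112
  #6: 2 × 5 × 5 = 50
  #7: 2 × 10 × 4 = 80
  #8: 4 × 9 × 6 = 216
Modes with RPN > 49: #1 (162), #3 (324), #4 (108), #5 (112), #6 (50), #7 (80), #8 (216) → 7.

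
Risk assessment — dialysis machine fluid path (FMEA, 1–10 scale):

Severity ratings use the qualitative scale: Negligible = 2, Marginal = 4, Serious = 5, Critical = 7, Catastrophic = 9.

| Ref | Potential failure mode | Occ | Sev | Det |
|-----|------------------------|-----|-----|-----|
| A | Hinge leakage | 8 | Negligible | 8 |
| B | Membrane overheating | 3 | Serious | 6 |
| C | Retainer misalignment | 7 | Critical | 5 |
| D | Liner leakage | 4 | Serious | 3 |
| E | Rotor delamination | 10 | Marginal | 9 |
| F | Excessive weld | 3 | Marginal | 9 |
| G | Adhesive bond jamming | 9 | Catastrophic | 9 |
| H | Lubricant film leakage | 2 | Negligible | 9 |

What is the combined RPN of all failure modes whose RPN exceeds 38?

RPN = Severity × Occurrence × Detection:
  A: 2 × 8 × 8 = 128
  B: 5 × 3 × 6 = 90
  C: 7 × 7 × 5 = 245
  D: 5 × 4 × 3 = 60
  E: 4 × 10 × 9 = 360
  F: 4 × 3 × 9 = 108
  G: 9 × 9 × 9 = 729
  H: 2 × 2 × 9 = 36
RPN > 38: A (128), B (90), C (245), D (60), E (360), F (108), G (729).
Sum: 128 + 90 + 245 + 60 + 360 + 108 + 729 = 1720.

1720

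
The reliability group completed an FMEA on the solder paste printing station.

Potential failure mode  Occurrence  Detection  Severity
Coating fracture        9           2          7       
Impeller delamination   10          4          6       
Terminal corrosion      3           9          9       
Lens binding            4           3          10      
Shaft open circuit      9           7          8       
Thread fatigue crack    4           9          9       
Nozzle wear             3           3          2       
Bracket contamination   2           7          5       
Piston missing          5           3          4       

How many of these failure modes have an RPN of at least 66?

7

RPN = Severity × Occurrence × Detection:
  Coating fracture: 7 × 9 × 2 = 126
  Impeller delamination: 6 × 10 × 4 = 240
  Terminal corrosion: 9 × 3 × 9 = 243
  Lens binding: 10 × 4 × 3 = 120
  Shaft open circuit: 8 × 9 × 7 = 504
  Thread fatigue crack: 9 × 4 × 9 = 324
  Nozzle wear: 2 × 3 × 3 = 18
  Bracket contamination: 5 × 2 × 7 = 70
  Piston missing: 4 × 5 × 3 = 60
Modes with RPN ≥ 66: Coating fracture (126), Impeller delamination (240), Terminal corrosion (243), Lens binding (120), Shaft open circuit (504), Thread fatigue crack (324), Bracket contamination (70) → 7.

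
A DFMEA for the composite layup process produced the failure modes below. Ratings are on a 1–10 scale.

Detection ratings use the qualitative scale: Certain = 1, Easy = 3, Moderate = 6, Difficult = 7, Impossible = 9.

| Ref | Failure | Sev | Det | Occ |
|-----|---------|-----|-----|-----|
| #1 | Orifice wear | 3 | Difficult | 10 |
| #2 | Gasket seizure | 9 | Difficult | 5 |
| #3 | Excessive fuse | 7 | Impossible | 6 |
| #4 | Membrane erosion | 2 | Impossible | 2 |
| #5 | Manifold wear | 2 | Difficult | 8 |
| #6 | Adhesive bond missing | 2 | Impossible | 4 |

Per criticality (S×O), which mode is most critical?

#2

Criticality = Severity × Occurrence:
  #1: 3 × 10 = 30
  #2: 9 × 5 = 45
  #3: 7 × 6 = 42
  #4: 2 × 2 = 4
  #5: 2 × 8 = 16
  #6: 2 × 4 = 8
Highest criticality is 45 → #2.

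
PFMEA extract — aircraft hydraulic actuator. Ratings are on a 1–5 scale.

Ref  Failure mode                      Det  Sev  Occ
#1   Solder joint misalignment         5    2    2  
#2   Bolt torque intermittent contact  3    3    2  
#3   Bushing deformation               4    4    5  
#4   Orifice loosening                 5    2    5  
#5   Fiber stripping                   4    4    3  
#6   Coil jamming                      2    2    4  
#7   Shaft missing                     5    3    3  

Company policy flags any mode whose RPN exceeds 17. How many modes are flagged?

6

RPN = Severity × Occurrence × Detection:
  #1: 2 × 2 × 5 = 20
  #2: 3 × 2 × 3 = 18
  #3: 4 × 5 × 4 = 80
  #4: 2 × 5 × 5 = 50
  #5: 4 × 3 × 4 = 48
  #6: 2 × 4 × 2 = 16
  #7: 3 × 3 × 5 = 45
Modes with RPN > 17: #1 (20), #2 (18), #3 (80), #4 (50), #5 (48), #7 (45) → 6.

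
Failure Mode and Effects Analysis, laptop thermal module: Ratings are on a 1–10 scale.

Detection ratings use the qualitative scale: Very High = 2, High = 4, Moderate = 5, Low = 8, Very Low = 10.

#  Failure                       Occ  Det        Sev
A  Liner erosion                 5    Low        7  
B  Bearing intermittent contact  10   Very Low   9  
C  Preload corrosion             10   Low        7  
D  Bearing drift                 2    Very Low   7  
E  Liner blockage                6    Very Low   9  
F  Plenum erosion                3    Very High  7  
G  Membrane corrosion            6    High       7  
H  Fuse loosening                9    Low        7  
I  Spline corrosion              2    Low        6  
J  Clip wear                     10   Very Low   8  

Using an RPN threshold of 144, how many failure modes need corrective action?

7

RPN = Severity × Occurrence × Detection:
  A: 7 × 5 × 8 = 280
  B: 9 × 10 × 10 = 900
  C: 7 × 10 × 8 = 560
  D: 7 × 2 × 10 = 140
  E: 9 × 6 × 10 = 540
  F: 7 × 3 × 2 = 42
  G: 7 × 6 × 4 = 168
  H: 7 × 9 × 8 = 504
  I: 6 × 2 × 8 = 96
  J: 8 × 10 × 10 = 800
Modes with RPN ≥ 144: A (280), B (900), C (560), E (540), G (168), H (504), J (800) → 7.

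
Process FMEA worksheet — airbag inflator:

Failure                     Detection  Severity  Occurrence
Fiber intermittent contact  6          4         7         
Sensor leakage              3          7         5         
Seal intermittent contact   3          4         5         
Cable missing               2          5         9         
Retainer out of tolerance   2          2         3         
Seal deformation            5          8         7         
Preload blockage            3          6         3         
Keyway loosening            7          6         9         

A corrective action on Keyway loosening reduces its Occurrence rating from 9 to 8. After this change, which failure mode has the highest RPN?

RPN = Severity × Occurrence × Detection:
  Fiber intermittent contact: 4 × 7 × 6 = 168
  Sensor leakage: 7 × 5 × 3 = 105
  Seal intermittent contact: 4 × 5 × 3 = 60
  Cable missing: 5 × 9 × 2 = 90
  Retainer out of tolerance: 2 × 3 × 2 = 12
  Seal deformation: 8 × 7 × 5 = 280
  Preload blockage: 6 × 3 × 3 = 54
  Keyway loosening: 6 × 9 × 7 = 378
After action: Keyway loosening → 6 × 8 × 7 = 336.
Revised RPNs: Keyway loosening=336, Seal deformation=280, Fiber intermittent contact=168, Sensor leakage=105, Cable missing=90, Seal intermittent contact=60, Preload blockage=54, Retainer out of tolerance=12.
Highest is now Keyway loosening (336).

Keyway loosening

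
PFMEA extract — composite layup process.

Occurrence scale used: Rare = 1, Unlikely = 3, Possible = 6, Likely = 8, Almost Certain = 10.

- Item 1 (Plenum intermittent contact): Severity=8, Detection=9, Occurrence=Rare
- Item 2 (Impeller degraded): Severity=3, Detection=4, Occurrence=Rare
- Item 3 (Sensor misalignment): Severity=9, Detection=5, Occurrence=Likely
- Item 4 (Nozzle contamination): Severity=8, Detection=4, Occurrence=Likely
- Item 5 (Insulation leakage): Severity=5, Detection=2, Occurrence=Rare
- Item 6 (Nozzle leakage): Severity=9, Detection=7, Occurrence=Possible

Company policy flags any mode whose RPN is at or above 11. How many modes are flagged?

RPN = Severity × Occurrence × Detection:
  Item 1: 8 × 1 × 9 = 72
  Item 2: 3 × 1 × 4 = 12
  Item 3: 9 × 8 × 5 = 360
  Item 4: 8 × 8 × 4 = 256
  Item 5: 5 × 1 × 2 = 10
  Item 6: 9 × 6 × 7 = 378
Modes with RPN ≥ 11: Item 1 (72), Item 2 (12), Item 3 (360), Item 4 (256), Item 6 (378) → 5.

5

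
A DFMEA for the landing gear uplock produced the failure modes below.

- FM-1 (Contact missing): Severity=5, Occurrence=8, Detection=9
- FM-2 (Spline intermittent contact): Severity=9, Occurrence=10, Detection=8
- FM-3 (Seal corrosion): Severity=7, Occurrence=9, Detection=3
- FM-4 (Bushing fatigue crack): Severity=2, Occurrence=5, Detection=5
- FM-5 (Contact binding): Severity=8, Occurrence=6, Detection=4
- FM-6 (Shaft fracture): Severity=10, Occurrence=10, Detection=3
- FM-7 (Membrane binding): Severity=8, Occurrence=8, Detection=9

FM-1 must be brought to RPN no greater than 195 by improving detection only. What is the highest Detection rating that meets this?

FM-1: S=5, O=8, D=9 → current RPN = 360.
Fixed product = 40. Need 40 × D ≤ 195, so D ≤ 195/40 = 4.88.
Maximum integer Detection rating = 4 (gives RPN 160; D=5 would give 200 > 195).

4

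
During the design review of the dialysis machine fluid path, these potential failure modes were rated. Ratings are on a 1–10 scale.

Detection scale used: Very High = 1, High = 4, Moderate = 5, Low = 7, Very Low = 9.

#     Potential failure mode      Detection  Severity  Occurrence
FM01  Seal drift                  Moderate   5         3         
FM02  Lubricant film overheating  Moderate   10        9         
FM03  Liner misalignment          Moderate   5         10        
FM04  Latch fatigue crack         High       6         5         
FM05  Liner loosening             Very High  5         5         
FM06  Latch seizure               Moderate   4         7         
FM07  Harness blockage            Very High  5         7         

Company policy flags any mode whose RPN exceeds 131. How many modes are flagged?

3

RPN = Severity × Occurrence × Detection:
  FM01: 5 × 3 × 5 = 75
  FM02: 10 × 9 × 5 = 450
  FM03: 5 × 10 × 5 = 250
  FM04: 6 × 5 × 4 = 120
  FM05: 5 × 5 × 1 = 25
  FM06: 4 × 7 × 5 = 140
  FM07: 5 × 7 × 1 = 35
Modes with RPN > 131: FM02 (450), FM03 (250), FM06 (140) → 3.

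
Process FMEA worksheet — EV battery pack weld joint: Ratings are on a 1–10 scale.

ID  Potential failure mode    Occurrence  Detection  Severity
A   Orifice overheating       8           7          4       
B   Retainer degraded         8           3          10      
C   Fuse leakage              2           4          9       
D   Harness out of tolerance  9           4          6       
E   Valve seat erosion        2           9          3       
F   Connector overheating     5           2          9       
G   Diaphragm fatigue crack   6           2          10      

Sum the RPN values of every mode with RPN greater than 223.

464

RPN = Severity × Occurrence × Detection:
  A: 4 × 8 × 7 = 224
  B: 10 × 8 × 3 = 240
  C: 9 × 2 × 4 = 72
  D: 6 × 9 × 4 = 216
  E: 3 × 2 × 9 = 54
  F: 9 × 5 × 2 = 90
  G: 10 × 6 × 2 = 120
RPN > 223: A (224), B (240).
Sum: 224 + 240 = 464.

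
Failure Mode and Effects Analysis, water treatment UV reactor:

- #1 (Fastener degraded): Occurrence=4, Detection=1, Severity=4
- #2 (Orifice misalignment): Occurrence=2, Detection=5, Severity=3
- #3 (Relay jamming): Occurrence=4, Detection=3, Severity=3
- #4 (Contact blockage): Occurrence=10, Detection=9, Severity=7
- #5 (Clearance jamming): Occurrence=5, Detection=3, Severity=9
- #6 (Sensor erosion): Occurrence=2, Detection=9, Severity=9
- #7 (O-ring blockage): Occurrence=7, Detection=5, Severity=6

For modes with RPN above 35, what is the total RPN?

RPN = Severity × Occurrence × Detection:
  #1: 4 × 4 × 1 = 16
  #2: 3 × 2 × 5 = 30
  #3: 3 × 4 × 3 = 36
  #4: 7 × 10 × 9 = 630
  #5: 9 × 5 × 3 = 135
  #6: 9 × 2 × 9 = 162
  #7: 6 × 7 × 5 = 210
RPN > 35: #3 (36), #4 (630), #5 (135), #6 (162), #7 (210).
Sum: 36 + 630 + 135 + 162 + 210 = 1173.

1173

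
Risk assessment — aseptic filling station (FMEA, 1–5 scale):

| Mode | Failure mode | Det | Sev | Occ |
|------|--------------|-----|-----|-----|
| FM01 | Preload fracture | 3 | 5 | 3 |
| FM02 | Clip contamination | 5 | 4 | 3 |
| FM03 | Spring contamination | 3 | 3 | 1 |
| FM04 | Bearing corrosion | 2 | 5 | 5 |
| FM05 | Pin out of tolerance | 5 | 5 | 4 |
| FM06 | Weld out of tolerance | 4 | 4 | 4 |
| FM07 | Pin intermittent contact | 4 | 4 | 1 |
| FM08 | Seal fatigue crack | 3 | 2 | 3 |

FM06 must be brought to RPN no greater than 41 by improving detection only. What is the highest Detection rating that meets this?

FM06: S=4, O=4, D=4 → current RPN = 64.
Fixed product = 16. Need 16 × D ≤ 41, so D ≤ 41/16 = 2.56.
Maximum integer Detection rating = 2 (gives RPN 32; D=3 would give 48 > 41).

2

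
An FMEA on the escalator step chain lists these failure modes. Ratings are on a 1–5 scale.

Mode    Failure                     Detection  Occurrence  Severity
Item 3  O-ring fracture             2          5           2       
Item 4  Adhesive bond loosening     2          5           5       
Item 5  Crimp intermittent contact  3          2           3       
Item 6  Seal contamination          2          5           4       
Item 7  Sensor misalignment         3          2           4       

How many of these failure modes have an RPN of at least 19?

RPN = Severity × Occurrence × Detection:
  Item 3: 2 × 5 × 2 = 20
  Item 4: 5 × 5 × 2 = 50
  Item 5: 3 × 2 × 3 = 18
  Item 6: 4 × 5 × 2 = 40
  Item 7: 4 × 2 × 3 = 24
Modes with RPN ≥ 19: Item 3 (20), Item 4 (50), Item 6 (40), Item 7 (24) → 4.

4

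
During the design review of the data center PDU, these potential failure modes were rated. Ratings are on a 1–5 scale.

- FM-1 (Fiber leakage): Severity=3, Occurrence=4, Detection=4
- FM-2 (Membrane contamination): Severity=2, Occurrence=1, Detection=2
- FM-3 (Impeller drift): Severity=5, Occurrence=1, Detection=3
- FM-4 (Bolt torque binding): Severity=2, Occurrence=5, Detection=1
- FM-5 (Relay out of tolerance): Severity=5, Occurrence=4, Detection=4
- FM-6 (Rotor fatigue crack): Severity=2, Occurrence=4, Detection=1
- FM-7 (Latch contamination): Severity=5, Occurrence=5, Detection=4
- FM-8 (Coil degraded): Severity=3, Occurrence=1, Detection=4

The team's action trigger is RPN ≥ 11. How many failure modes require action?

RPN = Severity × Occurrence × Detection:
  FM-1: 3 × 4 × 4 = 48
  FM-2: 2 × 1 × 2 = 4
  FM-3: 5 × 1 × 3 = 15
  FM-4: 2 × 5 × 1 = 10
  FM-5: 5 × 4 × 4 = 80
  FM-6: 2 × 4 × 1 = 8
  FM-7: 5 × 5 × 4 = 100
  FM-8: 3 × 1 × 4 = 12
Modes with RPN ≥ 11: FM-1 (48), FM-3 (15), FM-5 (80), FM-7 (100), FM-8 (12) → 5.

5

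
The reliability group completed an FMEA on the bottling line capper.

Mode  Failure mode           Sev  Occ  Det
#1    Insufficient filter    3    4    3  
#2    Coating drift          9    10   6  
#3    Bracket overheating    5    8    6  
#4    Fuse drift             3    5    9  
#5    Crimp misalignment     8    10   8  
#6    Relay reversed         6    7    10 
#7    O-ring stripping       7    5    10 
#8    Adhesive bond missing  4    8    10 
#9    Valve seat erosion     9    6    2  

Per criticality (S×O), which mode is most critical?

Criticality = Severity × Occurrence:
  #1: 3 × 4 = 12
  #2: 9 × 10 = 90
  #3: 5 × 8 = 40
  #4: 3 × 5 = 15
  #5: 8 × 10 = 80
  #6: 6 × 7 = 42
  #7: 7 × 5 = 35
  #8: 4 × 8 = 32
  #9: 9 × 6 = 54
Highest criticality is 90 → #2.

#2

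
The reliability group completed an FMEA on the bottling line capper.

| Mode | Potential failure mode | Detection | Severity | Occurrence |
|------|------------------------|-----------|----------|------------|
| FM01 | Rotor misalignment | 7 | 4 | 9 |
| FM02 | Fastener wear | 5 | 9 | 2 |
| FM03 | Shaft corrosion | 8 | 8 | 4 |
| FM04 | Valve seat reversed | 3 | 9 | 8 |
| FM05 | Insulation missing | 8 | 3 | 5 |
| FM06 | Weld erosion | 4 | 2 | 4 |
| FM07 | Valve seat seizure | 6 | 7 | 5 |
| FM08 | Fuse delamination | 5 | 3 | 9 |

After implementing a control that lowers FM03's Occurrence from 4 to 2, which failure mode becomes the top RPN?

FM01

RPN = Severity × Occurrence × Detection:
  FM01: 4 × 9 × 7 = 252
  FM02: 9 × 2 × 5 = 90
  FM03: 8 × 4 × 8 = 256
  FM04: 9 × 8 × 3 = 216
  FM05: 3 × 5 × 8 = 120
  FM06: 2 × 4 × 4 = 32
  FM07: 7 × 5 × 6 = 210
  FM08: 3 × 9 × 5 = 135
After action: FM03 → 8 × 2 × 8 = 128.
Revised RPNs: FM01=252, FM04=216, FM07=210, FM08=135, FM03=128, FM05=120, FM02=90, FM06=32.
Highest is now FM01 (252).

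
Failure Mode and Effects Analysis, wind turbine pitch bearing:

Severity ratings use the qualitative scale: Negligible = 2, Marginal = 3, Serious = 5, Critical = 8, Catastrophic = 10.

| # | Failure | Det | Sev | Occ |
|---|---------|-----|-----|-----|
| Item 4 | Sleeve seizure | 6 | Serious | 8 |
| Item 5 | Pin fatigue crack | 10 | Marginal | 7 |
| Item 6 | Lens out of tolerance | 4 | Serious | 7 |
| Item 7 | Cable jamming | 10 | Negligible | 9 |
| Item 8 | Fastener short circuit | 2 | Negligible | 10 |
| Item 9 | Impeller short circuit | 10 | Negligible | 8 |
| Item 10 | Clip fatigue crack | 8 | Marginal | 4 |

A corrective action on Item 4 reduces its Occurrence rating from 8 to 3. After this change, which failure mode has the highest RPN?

RPN = Severity × Occurrence × Detection:
  Item 4: 5 × 8 × 6 = 240
  Item 5: 3 × 7 × 10 = 210
  Item 6: 5 × 7 × 4 = 140
  Item 7: 2 × 9 × 10 = 180
  Item 8: 2 × 10 × 2 = 40
  Item 9: 2 × 8 × 10 = 160
  Item 10: 3 × 4 × 8 = 96
After action: Item 4 → 5 × 3 × 6 = 90.
Revised RPNs: Item 5=210, Item 7=180, Item 9=160, Item 6=140, Item 10=96, Item 4=90, Item 8=40.
Highest is now Item 5 (210).

Item 5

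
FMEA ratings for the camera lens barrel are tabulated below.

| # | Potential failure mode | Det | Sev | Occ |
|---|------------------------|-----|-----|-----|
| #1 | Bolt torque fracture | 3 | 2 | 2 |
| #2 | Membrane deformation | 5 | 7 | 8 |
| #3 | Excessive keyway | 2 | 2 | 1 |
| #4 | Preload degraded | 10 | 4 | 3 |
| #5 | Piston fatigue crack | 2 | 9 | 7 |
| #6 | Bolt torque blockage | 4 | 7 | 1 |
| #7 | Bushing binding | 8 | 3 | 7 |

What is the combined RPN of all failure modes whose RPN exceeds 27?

RPN = Severity × Occurrence × Detection:
  #1: 2 × 2 × 3 = 12
  #2: 7 × 8 × 5 = 280
  #3: 2 × 1 × 2 = 4
  #4: 4 × 3 × 10 = 120
  #5: 9 × 7 × 2 = 126
  #6: 7 × 1 × 4 = 28
  #7: 3 × 7 × 8 = 168
RPN > 27: #2 (280), #4 (120), #5 (126), #6 (28), #7 (168).
Sum: 280 + 120 + 126 + 28 + 168 = 722.

722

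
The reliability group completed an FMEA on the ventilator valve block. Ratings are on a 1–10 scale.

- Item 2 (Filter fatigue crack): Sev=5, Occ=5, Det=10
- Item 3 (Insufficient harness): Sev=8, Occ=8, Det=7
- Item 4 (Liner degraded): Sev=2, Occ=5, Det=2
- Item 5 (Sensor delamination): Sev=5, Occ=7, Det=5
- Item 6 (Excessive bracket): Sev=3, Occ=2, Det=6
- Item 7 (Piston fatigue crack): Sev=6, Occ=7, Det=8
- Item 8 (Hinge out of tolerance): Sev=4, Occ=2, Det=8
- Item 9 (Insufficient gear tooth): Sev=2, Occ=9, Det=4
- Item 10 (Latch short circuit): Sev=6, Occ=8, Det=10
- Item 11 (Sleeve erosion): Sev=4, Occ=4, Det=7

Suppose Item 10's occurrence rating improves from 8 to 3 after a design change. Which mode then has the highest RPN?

Item 3

RPN = Severity × Occurrence × Detection:
  Item 2: 5 × 5 × 10 = 250
  Item 3: 8 × 8 × 7 = 448
  Item 4: 2 × 5 × 2 = 20
  Item 5: 5 × 7 × 5 = 175
  Item 6: 3 × 2 × 6 = 36
  Item 7: 6 × 7 × 8 = 336
  Item 8: 4 × 2 × 8 = 64
  Item 9: 2 × 9 × 4 = 72
  Item 10: 6 × 8 × 10 = 480
  Item 11: 4 × 4 × 7 = 112
After action: Item 10 → 6 × 3 × 10 = 180.
Revised RPNs: Item 3=448, Item 7=336, Item 2=250, Item 10=180, Item 5=175, Item 11=112, Item 9=72, Item 8=64, Item 6=36, Item 4=20.
Highest is now Item 3 (448).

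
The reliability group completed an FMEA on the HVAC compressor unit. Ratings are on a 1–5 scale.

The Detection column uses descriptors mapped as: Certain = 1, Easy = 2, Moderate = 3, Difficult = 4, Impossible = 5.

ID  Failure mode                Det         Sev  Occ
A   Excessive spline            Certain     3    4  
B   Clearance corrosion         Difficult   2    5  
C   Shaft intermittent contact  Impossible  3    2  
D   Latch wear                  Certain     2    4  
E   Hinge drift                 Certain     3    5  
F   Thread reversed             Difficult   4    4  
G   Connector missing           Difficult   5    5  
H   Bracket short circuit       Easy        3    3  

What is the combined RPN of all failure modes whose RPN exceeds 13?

267

RPN = Severity × Occurrence × Detection:
  A: 3 × 4 × 1 = 12
  B: 2 × 5 × 4 = 40
  C: 3 × 2 × 5 = 30
  D: 2 × 4 × 1 = 8
  E: 3 × 5 × 1 = 15
  F: 4 × 4 × 4 = 64
  G: 5 × 5 × 4 = 100
  H: 3 × 3 × 2 = 18
RPN > 13: B (40), C (30), E (15), F (64), G (100), H (18).
Sum: 40 + 30 + 15 + 64 + 100 + 18 = 267.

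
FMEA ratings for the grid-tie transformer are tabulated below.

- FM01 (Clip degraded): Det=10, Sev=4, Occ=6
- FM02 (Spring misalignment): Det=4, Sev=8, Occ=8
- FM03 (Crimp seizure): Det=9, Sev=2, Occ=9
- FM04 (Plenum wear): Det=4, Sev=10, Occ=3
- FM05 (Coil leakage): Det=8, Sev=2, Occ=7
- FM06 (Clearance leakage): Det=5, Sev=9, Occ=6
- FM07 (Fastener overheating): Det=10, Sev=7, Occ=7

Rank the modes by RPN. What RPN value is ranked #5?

RPN = Severity × Occurrence × Detection:
  FM01: 4 × 6 × 10 = 240
  FM02: 8 × 8 × 4 = 256
  FM03: 2 × 9 × 9 = 162
  FM04: 10 × 3 × 4 = 120
  FM05: 2 × 7 × 8 = 112
  FM06: 9 × 6 × 5 = 270
  FM07: 7 × 7 × 10 = 490
Sorted descending: 490, 270, 256, 240, 162, 120, 112.
The fifth-highest RPN is 162 (FM03).

162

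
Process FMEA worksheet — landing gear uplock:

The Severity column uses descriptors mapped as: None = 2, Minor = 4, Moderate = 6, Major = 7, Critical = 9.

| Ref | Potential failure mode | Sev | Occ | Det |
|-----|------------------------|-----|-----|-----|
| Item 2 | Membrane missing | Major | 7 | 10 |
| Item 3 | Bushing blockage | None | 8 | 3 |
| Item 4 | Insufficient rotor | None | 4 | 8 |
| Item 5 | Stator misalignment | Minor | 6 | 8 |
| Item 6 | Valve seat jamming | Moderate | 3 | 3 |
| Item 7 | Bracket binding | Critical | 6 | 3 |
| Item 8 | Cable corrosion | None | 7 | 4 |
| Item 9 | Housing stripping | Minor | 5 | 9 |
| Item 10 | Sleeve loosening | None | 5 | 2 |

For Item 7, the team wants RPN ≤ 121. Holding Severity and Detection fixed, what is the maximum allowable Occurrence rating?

4

Item 7: S=9, O=6, D=3 → current RPN = 162.
Fixed product = 27. Need 27 × O ≤ 121, so O ≤ 121/27 = 4.48.
Maximum integer Occurrence rating = 4 (gives RPN 108; O=5 would give 135 > 121).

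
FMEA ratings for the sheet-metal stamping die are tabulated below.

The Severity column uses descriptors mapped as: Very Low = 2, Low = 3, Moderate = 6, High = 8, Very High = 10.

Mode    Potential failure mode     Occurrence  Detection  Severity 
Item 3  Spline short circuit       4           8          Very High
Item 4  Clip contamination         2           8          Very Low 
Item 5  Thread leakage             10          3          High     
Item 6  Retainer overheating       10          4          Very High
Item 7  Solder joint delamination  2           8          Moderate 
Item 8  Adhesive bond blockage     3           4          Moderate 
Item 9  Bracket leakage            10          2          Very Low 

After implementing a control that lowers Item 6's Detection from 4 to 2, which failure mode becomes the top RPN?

RPN = Severity × Occurrence × Detection:
  Item 3: 10 × 4 × 8 = 320
  Item 4: 2 × 2 × 8 = 32
  Item 5: 8 × 10 × 3 = 240
  Item 6: 10 × 10 × 4 = 400
  Item 7: 6 × 2 × 8 = 96
  Item 8: 6 × 3 × 4 = 72
  Item 9: 2 × 10 × 2 = 40
After action: Item 6 → 10 × 10 × 2 = 200.
Revised RPNs: Item 3=320, Item 5=240, Item 6=200, Item 7=96, Item 8=72, Item 9=40, Item 4=32.
Highest is now Item 3 (320).

Item 3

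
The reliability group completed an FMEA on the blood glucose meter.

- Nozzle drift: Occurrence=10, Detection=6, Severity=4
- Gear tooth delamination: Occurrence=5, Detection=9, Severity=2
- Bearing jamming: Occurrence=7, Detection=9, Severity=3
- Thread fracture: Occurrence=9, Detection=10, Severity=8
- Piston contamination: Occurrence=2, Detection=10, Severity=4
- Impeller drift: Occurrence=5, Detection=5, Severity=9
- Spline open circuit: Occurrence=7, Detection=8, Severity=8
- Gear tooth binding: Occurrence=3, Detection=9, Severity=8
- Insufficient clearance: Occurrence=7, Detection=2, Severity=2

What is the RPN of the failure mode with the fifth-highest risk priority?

216

RPN = Severity × Occurrence × Detection:
  Nozzle drift: 4 × 10 × 6 = 240
  Gear tooth delamination: 2 × 5 × 9 = 90
  Bearing jamming: 3 × 7 × 9 = 189
  Thread fracture: 8 × 9 × 10 = 720
  Piston contamination: 4 × 2 × 10 = 80
  Impeller drift: 9 × 5 × 5 = 225
  Spline open circuit: 8 × 7 × 8 = 448
  Gear tooth binding: 8 × 3 × 9 = 216
  Insufficient clearance: 2 × 7 × 2 = 28
Sorted descending: 720, 448, 240, 225, 216, 189, 90, 80, 28.
The fifth-highest RPN is 216 (Gear tooth binding).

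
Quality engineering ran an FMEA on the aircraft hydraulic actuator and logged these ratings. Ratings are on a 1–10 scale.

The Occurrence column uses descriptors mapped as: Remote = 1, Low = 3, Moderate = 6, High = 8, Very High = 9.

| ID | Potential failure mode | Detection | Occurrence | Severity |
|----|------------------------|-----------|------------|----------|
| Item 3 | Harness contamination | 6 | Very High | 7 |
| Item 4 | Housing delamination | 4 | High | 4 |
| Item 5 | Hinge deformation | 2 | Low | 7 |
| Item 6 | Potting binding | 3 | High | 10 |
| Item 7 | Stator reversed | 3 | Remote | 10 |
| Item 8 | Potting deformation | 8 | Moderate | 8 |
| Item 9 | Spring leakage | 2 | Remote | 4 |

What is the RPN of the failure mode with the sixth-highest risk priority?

30

RPN = Severity × Occurrence × Detection:
  Item 3: 7 × 9 × 6 = 378
  Item 4: 4 × 8 × 4 = 128
  Item 5: 7 × 3 × 2 = 42
  Item 6: 10 × 8 × 3 = 240
  Item 7: 10 × 1 × 3 = 30
  Item 8: 8 × 6 × 8 = 384
  Item 9: 4 × 1 × 2 = 8
Sorted descending: 384, 378, 240, 128, 42, 30, 8.
The sixth-highest RPN is 30 (Item 7).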